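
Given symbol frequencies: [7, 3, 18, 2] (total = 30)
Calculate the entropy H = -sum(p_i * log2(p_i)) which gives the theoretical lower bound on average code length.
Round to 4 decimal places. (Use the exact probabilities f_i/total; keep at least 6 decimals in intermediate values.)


Per-symbol terms -p_i * log2(p_i) with p_i = f_i/30:
  p = 7/30 = 0.233333: log2(p) = -2.099536, -p*log2(p) = 0.489892
  p = 3/30 = 0.100000: log2(p) = -3.321928, -p*log2(p) = 0.332193
  p = 18/30 = 0.600000: log2(p) = -0.736966, -p*log2(p) = 0.442179
  p = 2/30 = 0.066667: log2(p) = -3.906891, -p*log2(p) = 0.260459
H = 0.489892 + 0.332193 + 0.442179 + 0.260459 = 1.524723

H = 1.5247 bits/symbol


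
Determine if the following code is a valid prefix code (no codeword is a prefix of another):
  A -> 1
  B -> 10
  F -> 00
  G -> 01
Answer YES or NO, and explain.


Checking each pair (does one codeword prefix another?):
  A='1' vs B='10': prefix -- VIOLATION

NO -- this is NOT a valid prefix code. A (1) is a prefix of B (10).


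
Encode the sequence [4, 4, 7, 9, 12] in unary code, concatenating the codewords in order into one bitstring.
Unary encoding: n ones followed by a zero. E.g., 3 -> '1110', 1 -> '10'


Encode each number as n ones followed by a terminating 0:
  4 -> 11110 (5 bits)
  4 -> 11110 (5 bits)
  7 -> 11111110 (8 bits)
  9 -> 1111111110 (10 bits)
  12 -> 1111111111110 (13 bits)
Total length = 5 + 5 + 8 + 10 + 13 = 41 bits.

Unary([4, 4, 7, 9, 12]) = 11110111101111111011111111101111111111110 (41 bits)


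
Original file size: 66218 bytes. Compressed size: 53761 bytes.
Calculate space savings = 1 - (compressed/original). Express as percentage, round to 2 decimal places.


ratio = compressed/original = 53761/66218 = 0.811879
savings = 1 - ratio = 1 - 0.811879 = 0.188121
as a percentage: 0.188121 * 100 = 18.81%

Space savings = 1 - 53761/66218 = 18.81%


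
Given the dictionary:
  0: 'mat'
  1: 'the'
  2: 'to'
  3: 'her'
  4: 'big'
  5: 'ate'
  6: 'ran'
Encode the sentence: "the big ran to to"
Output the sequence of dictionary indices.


Look up each word in the dictionary:
  'the' -> 1
  'big' -> 4
  'ran' -> 6
  'to' -> 2
  'to' -> 2

Encoded: [1, 4, 6, 2, 2]


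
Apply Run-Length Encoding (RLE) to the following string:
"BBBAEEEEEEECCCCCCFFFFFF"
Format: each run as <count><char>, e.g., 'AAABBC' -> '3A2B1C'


Scanning runs left to right:
  i=0: run of 'B' x 3 -> '3B'
  i=3: run of 'A' x 1 -> '1A'
  i=4: run of 'E' x 7 -> '7E'
  i=11: run of 'C' x 6 -> '6C'
  i=17: run of 'F' x 6 -> '6F'

RLE = 3B1A7E6C6F


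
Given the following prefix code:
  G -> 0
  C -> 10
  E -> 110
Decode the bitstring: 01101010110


Decoding step by step:
Bits 0 -> G
Bits 110 -> E
Bits 10 -> C
Bits 10 -> C
Bits 110 -> E


Decoded message: GECCE


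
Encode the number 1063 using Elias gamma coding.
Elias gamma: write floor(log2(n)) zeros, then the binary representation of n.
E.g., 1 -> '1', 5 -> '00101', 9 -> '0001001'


num_bits = floor(log2(1063)) + 1 = 11
leading_zeros = num_bits - 1 = 10
binary(1063) = 10000100111

Elias gamma(1063) = '0000000000' + '10000100111' = 000000000010000100111 (21 bits)


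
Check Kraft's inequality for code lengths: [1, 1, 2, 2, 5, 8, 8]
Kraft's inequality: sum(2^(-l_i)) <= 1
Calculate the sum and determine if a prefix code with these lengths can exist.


Sum = 2^(-1) + 2^(-1) + 2^(-2) + 2^(-2) + 2^(-5) + 2^(-8) + 2^(-8)
    = 0.5 + 0.5 + 0.25 + 0.25 + 0.03125 + 0.00390625 + 0.00390625
    = 394/256 = 1.5390625
Since 1.5390625 > 1, Kraft's inequality is NOT satisfied.
A prefix code with these lengths CANNOT exist.

Kraft sum = 1.5390625. Not satisfied.


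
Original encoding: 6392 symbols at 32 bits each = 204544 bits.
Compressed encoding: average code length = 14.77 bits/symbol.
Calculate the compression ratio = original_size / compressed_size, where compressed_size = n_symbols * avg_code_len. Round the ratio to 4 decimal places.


original_size = n_symbols * orig_bits = 6392 * 32 = 204544 bits
compressed_size = n_symbols * avg_code_len = 6392 * 14.77 = 94409.84 bits
ratio = original_size / compressed_size = 204544 / 94409.84 = 2.1666

Compression ratio = 2.1666


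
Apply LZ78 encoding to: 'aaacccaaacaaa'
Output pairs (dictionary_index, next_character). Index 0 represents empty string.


LZ78 encoding steps:
Dictionary: {0: ''}
Step 1: w='' (idx 0), next='a' -> output (0, 'a'), add 'a' as idx 1
Step 2: w='a' (idx 1), next='a' -> output (1, 'a'), add 'aa' as idx 2
Step 3: w='' (idx 0), next='c' -> output (0, 'c'), add 'c' as idx 3
Step 4: w='c' (idx 3), next='c' -> output (3, 'c'), add 'cc' as idx 4
Step 5: w='aa' (idx 2), next='a' -> output (2, 'a'), add 'aaa' as idx 5
Step 6: w='c' (idx 3), next='a' -> output (3, 'a'), add 'ca' as idx 6
Step 7: w='aa' (idx 2), end of input -> output (2, '')


Encoded: [(0, 'a'), (1, 'a'), (0, 'c'), (3, 'c'), (2, 'a'), (3, 'a'), (2, '')]


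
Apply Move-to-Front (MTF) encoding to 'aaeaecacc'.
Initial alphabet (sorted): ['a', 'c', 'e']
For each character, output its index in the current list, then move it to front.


MTF encoding:
'a': index 0 in ['a', 'c', 'e'] -> ['a', 'c', 'e']
'a': index 0 in ['a', 'c', 'e'] -> ['a', 'c', 'e']
'e': index 2 in ['a', 'c', 'e'] -> ['e', 'a', 'c']
'a': index 1 in ['e', 'a', 'c'] -> ['a', 'e', 'c']
'e': index 1 in ['a', 'e', 'c'] -> ['e', 'a', 'c']
'c': index 2 in ['e', 'a', 'c'] -> ['c', 'e', 'a']
'a': index 2 in ['c', 'e', 'a'] -> ['a', 'c', 'e']
'c': index 1 in ['a', 'c', 'e'] -> ['c', 'a', 'e']
'c': index 0 in ['c', 'a', 'e'] -> ['c', 'a', 'e']


Output: [0, 0, 2, 1, 1, 2, 2, 1, 0]


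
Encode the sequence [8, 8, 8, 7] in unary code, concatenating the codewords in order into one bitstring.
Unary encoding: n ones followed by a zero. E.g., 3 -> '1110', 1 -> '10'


Encode each number as n ones followed by a terminating 0:
  8 -> 111111110 (9 bits)
  8 -> 111111110 (9 bits)
  8 -> 111111110 (9 bits)
  7 -> 11111110 (8 bits)
Total length = 9 + 9 + 9 + 8 = 35 bits.

Unary([8, 8, 8, 7]) = 11111111011111111011111111011111110 (35 bits)


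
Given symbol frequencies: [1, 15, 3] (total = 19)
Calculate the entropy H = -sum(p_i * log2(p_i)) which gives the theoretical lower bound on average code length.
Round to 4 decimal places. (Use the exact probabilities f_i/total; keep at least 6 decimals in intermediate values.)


Per-symbol terms -p_i * log2(p_i) with p_i = f_i/19:
  p = 1/19 = 0.052632: log2(p) = -4.247928, -p*log2(p) = 0.223575
  p = 15/19 = 0.789474: log2(p) = -0.341037, -p*log2(p) = 0.269240
  p = 3/19 = 0.157895: log2(p) = -2.662965, -p*log2(p) = 0.420468
H = 0.223575 + 0.269240 + 0.420468 = 0.913283

H = 0.9133 bits/symbol


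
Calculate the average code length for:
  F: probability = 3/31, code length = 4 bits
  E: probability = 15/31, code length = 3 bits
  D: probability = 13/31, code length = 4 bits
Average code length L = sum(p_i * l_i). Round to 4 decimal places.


Weighted contributions p_i * l_i:
  F: (3/31) * 4 = 12/31
  E: (15/31) * 3 = 45/31
  D: (13/31) * 4 = 52/31
Sum = (12 + 45 + 52)/31 = 109/31

L = 109/31 = 3.5161 bits/symbol


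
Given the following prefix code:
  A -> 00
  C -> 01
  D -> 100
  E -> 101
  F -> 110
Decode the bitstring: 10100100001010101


Decoding step by step:
Bits 101 -> E
Bits 00 -> A
Bits 100 -> D
Bits 00 -> A
Bits 101 -> E
Bits 01 -> C
Bits 01 -> C


Decoded message: EADAECC


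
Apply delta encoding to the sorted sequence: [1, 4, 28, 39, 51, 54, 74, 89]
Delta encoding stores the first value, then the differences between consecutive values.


First value: 1
Deltas:
  4 - 1 = 3
  28 - 4 = 24
  39 - 28 = 11
  51 - 39 = 12
  54 - 51 = 3
  74 - 54 = 20
  89 - 74 = 15


Delta encoded: [1, 3, 24, 11, 12, 3, 20, 15]


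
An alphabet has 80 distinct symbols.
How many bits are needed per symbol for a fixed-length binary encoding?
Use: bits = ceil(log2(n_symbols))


log2(80) = 6.3219
Bracket: 2^6 = 64 < 80 <= 2^7 = 128
So ceil(log2(80)) = 7

bits = ceil(log2(80)) = ceil(6.3219) = 7 bits


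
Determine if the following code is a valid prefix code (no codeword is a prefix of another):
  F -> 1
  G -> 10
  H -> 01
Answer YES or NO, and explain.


Checking each pair (does one codeword prefix another?):
  F='1' vs G='10': prefix -- VIOLATION

NO -- this is NOT a valid prefix code. F (1) is a prefix of G (10).


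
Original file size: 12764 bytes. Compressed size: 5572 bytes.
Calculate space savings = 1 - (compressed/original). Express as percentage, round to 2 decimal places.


ratio = compressed/original = 5572/12764 = 0.43654
savings = 1 - ratio = 1 - 0.43654 = 0.56346
as a percentage: 0.56346 * 100 = 56.35%

Space savings = 1 - 5572/12764 = 56.35%


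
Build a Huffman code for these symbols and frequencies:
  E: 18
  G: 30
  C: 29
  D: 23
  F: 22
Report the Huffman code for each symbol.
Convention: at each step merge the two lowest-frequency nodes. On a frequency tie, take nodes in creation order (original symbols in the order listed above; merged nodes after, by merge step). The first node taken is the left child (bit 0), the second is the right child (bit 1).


Huffman tree construction:
Step 1: Merge E(18) + F(22) = 40
Step 2: Merge D(23) + C(29) = 52
Step 3: Merge G(30) + (E+F)(40) = 70
Step 4: Merge (D+C)(52) + (G+(E+F))(70) = 122
Read each symbol's code off the tree from the root (left child = 0, right child = 1).

Codes:
  E: 110 (length 3)
  G: 10 (length 2)
  C: 01 (length 2)
  D: 00 (length 2)
  F: 111 (length 3)
Average code length: 284/122 = 2.3279 bits/symbol


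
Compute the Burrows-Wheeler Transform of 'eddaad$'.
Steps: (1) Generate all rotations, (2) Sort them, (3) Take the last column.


Rotations (sorted):
  0: $eddaad -> last char: d
  1: aad$edd -> last char: d
  2: ad$edda -> last char: a
  3: d$eddaa -> last char: a
  4: daad$ed -> last char: d
  5: ddaad$e -> last char: e
  6: eddaad$ -> last char: $


BWT = ddaade$


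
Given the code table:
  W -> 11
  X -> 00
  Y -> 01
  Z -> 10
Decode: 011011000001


Decoding:
01 -> Y
10 -> Z
11 -> W
00 -> X
00 -> X
01 -> Y


Result: YZWXXY


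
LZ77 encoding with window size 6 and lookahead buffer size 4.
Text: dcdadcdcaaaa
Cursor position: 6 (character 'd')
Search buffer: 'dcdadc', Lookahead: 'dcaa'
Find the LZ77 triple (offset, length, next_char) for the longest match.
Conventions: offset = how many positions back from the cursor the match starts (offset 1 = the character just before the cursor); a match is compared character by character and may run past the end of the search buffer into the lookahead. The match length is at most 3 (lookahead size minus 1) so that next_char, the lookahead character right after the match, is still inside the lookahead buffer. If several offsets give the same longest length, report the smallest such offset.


Try each offset into the search buffer:
  offset=1 (pos 5, char 'c'): match length 0
  offset=2 (pos 4, char 'd'): match length 2
  offset=3 (pos 3, char 'a'): match length 0
  offset=4 (pos 2, char 'd'): match length 1
  offset=5 (pos 1, char 'c'): match length 0
  offset=6 (pos 0, char 'd'): match length 2
Longest match has length 2, found at offsets 2, 6; take the smallest, offset 2.
next_char = character at position 6 + 2 = 8 -> 'a'

Best match: offset=2, length=2 (matching 'dc' starting at position 4)
LZ77 triple: (2, 2, 'a')


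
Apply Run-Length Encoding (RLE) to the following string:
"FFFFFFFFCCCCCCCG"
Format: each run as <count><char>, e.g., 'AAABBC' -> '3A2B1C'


Scanning runs left to right:
  i=0: run of 'F' x 8 -> '8F'
  i=8: run of 'C' x 7 -> '7C'
  i=15: run of 'G' x 1 -> '1G'

RLE = 8F7C1G


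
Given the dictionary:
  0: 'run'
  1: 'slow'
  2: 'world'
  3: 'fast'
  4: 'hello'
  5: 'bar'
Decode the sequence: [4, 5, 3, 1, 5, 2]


Look up each index in the dictionary:
  4 -> 'hello'
  5 -> 'bar'
  3 -> 'fast'
  1 -> 'slow'
  5 -> 'bar'
  2 -> 'world'

Decoded: "hello bar fast slow bar world"


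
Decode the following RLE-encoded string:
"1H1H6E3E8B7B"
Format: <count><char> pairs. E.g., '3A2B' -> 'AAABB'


Expanding each <count><char> pair:
  1H -> 'H'
  1H -> 'H'
  6E -> 'EEEEEE'
  3E -> 'EEE'
  8B -> 'BBBBBBBB'
  7B -> 'BBBBBBB'

Decoded = HHEEEEEEEEEBBBBBBBBBBBBBBB


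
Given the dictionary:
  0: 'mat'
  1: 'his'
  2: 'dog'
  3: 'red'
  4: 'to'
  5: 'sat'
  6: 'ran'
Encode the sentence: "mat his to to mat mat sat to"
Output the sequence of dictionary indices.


Look up each word in the dictionary:
  'mat' -> 0
  'his' -> 1
  'to' -> 4
  'to' -> 4
  'mat' -> 0
  'mat' -> 0
  'sat' -> 5
  'to' -> 4

Encoded: [0, 1, 4, 4, 0, 0, 5, 4]


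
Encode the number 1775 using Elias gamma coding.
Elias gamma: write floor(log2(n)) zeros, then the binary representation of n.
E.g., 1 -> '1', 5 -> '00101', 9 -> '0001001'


num_bits = floor(log2(1775)) + 1 = 11
leading_zeros = num_bits - 1 = 10
binary(1775) = 11011101111

Elias gamma(1775) = '0000000000' + '11011101111' = 000000000011011101111 (21 bits)


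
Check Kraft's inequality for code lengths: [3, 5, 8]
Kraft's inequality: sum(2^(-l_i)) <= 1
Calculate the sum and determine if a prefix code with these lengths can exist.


Sum = 2^(-3) + 2^(-5) + 2^(-8)
    = 0.125 + 0.03125 + 0.00390625
    = 41/256 = 0.16015625
Since 0.16015625 <= 1, Kraft's inequality IS satisfied.
A prefix code with these lengths CAN exist.

Kraft sum = 0.16015625. Satisfied.


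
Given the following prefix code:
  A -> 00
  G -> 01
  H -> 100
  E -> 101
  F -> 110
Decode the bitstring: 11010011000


Decoding step by step:
Bits 110 -> F
Bits 100 -> H
Bits 110 -> F
Bits 00 -> A


Decoded message: FHFA


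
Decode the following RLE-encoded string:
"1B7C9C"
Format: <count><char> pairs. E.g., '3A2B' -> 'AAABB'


Expanding each <count><char> pair:
  1B -> 'B'
  7C -> 'CCCCCCC'
  9C -> 'CCCCCCCCC'

Decoded = BCCCCCCCCCCCCCCCC


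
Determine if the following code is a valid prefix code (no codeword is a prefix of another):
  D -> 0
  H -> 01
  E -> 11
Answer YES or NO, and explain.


Checking each pair (does one codeword prefix another?):
  D='0' vs H='01': prefix -- VIOLATION

NO -- this is NOT a valid prefix code. D (0) is a prefix of H (01).


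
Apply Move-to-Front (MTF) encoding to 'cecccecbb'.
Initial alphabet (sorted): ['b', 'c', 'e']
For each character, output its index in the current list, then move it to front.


MTF encoding:
'c': index 1 in ['b', 'c', 'e'] -> ['c', 'b', 'e']
'e': index 2 in ['c', 'b', 'e'] -> ['e', 'c', 'b']
'c': index 1 in ['e', 'c', 'b'] -> ['c', 'e', 'b']
'c': index 0 in ['c', 'e', 'b'] -> ['c', 'e', 'b']
'c': index 0 in ['c', 'e', 'b'] -> ['c', 'e', 'b']
'e': index 1 in ['c', 'e', 'b'] -> ['e', 'c', 'b']
'c': index 1 in ['e', 'c', 'b'] -> ['c', 'e', 'b']
'b': index 2 in ['c', 'e', 'b'] -> ['b', 'c', 'e']
'b': index 0 in ['b', 'c', 'e'] -> ['b', 'c', 'e']


Output: [1, 2, 1, 0, 0, 1, 1, 2, 0]


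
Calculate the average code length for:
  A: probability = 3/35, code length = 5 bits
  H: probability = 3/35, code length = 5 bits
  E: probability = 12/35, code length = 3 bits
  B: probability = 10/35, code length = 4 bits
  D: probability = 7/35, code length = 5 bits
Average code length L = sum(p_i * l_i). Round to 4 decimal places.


Weighted contributions p_i * l_i:
  A: (3/35) * 5 = 15/35
  H: (3/35) * 5 = 15/35
  E: (12/35) * 3 = 36/35
  B: (10/35) * 4 = 40/35
  D: (7/35) * 5 = 35/35
Sum = (15 + 15 + 36 + 40 + 35)/35 = 141/35

L = 141/35 = 4.0286 bits/symbol


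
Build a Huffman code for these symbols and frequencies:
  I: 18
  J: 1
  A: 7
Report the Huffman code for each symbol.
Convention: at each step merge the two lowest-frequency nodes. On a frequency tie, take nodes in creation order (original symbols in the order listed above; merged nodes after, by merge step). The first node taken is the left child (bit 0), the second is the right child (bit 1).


Huffman tree construction:
Step 1: Merge J(1) + A(7) = 8
Step 2: Merge (J+A)(8) + I(18) = 26
Read each symbol's code off the tree from the root (left child = 0, right child = 1).

Codes:
  I: 1 (length 1)
  J: 00 (length 2)
  A: 01 (length 2)
Average code length: 34/26 = 1.3077 bits/symbol


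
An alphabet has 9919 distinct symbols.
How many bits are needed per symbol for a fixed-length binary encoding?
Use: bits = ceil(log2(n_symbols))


log2(9919) = 13.276
Bracket: 2^13 = 8192 < 9919 <= 2^14 = 16384
So ceil(log2(9919)) = 14

bits = ceil(log2(9919)) = ceil(13.276) = 14 bits


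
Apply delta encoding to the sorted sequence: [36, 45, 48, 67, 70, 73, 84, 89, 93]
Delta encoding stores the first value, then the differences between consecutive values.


First value: 36
Deltas:
  45 - 36 = 9
  48 - 45 = 3
  67 - 48 = 19
  70 - 67 = 3
  73 - 70 = 3
  84 - 73 = 11
  89 - 84 = 5
  93 - 89 = 4


Delta encoded: [36, 9, 3, 19, 3, 3, 11, 5, 4]


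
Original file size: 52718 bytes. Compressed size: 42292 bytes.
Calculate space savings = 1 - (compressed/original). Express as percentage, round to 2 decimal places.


ratio = compressed/original = 42292/52718 = 0.802231
savings = 1 - ratio = 1 - 0.802231 = 0.197769
as a percentage: 0.197769 * 100 = 19.78%

Space savings = 1 - 42292/52718 = 19.78%


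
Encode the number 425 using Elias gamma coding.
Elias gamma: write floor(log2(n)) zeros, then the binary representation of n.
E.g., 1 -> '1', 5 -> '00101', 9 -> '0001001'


num_bits = floor(log2(425)) + 1 = 9
leading_zeros = num_bits - 1 = 8
binary(425) = 110101001

Elias gamma(425) = '00000000' + '110101001' = 00000000110101001 (17 bits)


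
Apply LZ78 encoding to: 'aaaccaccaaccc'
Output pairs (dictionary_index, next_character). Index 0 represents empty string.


LZ78 encoding steps:
Dictionary: {0: ''}
Step 1: w='' (idx 0), next='a' -> output (0, 'a'), add 'a' as idx 1
Step 2: w='a' (idx 1), next='a' -> output (1, 'a'), add 'aa' as idx 2
Step 3: w='' (idx 0), next='c' -> output (0, 'c'), add 'c' as idx 3
Step 4: w='c' (idx 3), next='a' -> output (3, 'a'), add 'ca' as idx 4
Step 5: w='c' (idx 3), next='c' -> output (3, 'c'), add 'cc' as idx 5
Step 6: w='aa' (idx 2), next='c' -> output (2, 'c'), add 'aac' as idx 6
Step 7: w='cc' (idx 5), end of input -> output (5, '')


Encoded: [(0, 'a'), (1, 'a'), (0, 'c'), (3, 'a'), (3, 'c'), (2, 'c'), (5, '')]


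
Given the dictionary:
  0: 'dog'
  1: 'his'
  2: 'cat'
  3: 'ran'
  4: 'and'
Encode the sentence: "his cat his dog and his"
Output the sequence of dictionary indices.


Look up each word in the dictionary:
  'his' -> 1
  'cat' -> 2
  'his' -> 1
  'dog' -> 0
  'and' -> 4
  'his' -> 1

Encoded: [1, 2, 1, 0, 4, 1]


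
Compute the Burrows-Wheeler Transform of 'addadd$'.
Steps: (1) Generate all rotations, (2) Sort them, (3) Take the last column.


Rotations (sorted):
  0: $addadd -> last char: d
  1: add$add -> last char: d
  2: addadd$ -> last char: $
  3: d$addad -> last char: d
  4: dadd$ad -> last char: d
  5: dd$adda -> last char: a
  6: ddadd$a -> last char: a


BWT = dd$ddaa


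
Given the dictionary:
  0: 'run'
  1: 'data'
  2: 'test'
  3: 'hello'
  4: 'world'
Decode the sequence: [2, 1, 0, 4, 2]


Look up each index in the dictionary:
  2 -> 'test'
  1 -> 'data'
  0 -> 'run'
  4 -> 'world'
  2 -> 'test'

Decoded: "test data run world test"


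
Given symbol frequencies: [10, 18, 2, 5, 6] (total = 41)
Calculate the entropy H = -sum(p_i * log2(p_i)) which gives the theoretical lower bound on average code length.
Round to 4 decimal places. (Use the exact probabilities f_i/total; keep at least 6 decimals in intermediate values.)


Per-symbol terms -p_i * log2(p_i) with p_i = f_i/41:
  p = 10/41 = 0.243902: log2(p) = -2.035624, -p*log2(p) = 0.496494
  p = 18/41 = 0.439024: log2(p) = -1.187627, -p*log2(p) = 0.521397
  p = 2/41 = 0.048780: log2(p) = -4.357552, -p*log2(p) = 0.212564
  p = 5/41 = 0.121951: log2(p) = -3.035624, -p*log2(p) = 0.370198
  p = 6/41 = 0.146341: log2(p) = -2.772590, -p*log2(p) = 0.405745
H = 0.496494 + 0.521397 + 0.212564 + 0.370198 + 0.405745 = 2.006398

H = 2.0064 bits/symbol


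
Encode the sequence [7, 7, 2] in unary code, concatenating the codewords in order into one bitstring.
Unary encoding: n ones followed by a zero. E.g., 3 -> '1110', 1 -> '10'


Encode each number as n ones followed by a terminating 0:
  7 -> 11111110 (8 bits)
  7 -> 11111110 (8 bits)
  2 -> 110 (3 bits)
Total length = 8 + 8 + 3 = 19 bits.

Unary([7, 7, 2]) = 1111111011111110110 (19 bits)


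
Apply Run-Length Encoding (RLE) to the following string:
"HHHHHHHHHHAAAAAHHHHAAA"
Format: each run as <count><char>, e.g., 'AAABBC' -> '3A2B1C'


Scanning runs left to right:
  i=0: run of 'H' x 10 -> '10H'
  i=10: run of 'A' x 5 -> '5A'
  i=15: run of 'H' x 4 -> '4H'
  i=19: run of 'A' x 3 -> '3A'

RLE = 10H5A4H3A


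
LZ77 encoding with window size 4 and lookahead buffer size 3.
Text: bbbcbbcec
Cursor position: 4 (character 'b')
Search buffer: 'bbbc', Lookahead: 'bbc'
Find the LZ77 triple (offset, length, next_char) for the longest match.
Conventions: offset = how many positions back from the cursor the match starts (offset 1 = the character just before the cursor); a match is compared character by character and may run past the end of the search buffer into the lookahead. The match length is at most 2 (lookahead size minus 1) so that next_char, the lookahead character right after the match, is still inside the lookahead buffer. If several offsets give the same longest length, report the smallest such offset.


Try each offset into the search buffer:
  offset=1 (pos 3, char 'c'): match length 0
  offset=2 (pos 2, char 'b'): match length 1
  offset=3 (pos 1, char 'b'): match length 2
  offset=4 (pos 0, char 'b'): match length 2
Longest match has length 2, found at offsets 3, 4; take the smallest, offset 3.
next_char = character at position 4 + 2 = 6 -> 'c'

Best match: offset=3, length=2 (matching 'bb' starting at position 1)
LZ77 triple: (3, 2, 'c')


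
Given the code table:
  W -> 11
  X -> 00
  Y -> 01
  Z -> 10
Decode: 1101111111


Decoding:
11 -> W
01 -> Y
11 -> W
11 -> W
11 -> W


Result: WYWWW


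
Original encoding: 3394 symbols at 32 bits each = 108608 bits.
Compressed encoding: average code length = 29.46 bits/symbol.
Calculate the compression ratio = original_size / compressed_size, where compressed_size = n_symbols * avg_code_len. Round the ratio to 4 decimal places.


original_size = n_symbols * orig_bits = 3394 * 32 = 108608 bits
compressed_size = n_symbols * avg_code_len = 3394 * 29.46 = 99987.24 bits
ratio = original_size / compressed_size = 108608 / 99987.24 = 1.0862

Compression ratio = 1.0862


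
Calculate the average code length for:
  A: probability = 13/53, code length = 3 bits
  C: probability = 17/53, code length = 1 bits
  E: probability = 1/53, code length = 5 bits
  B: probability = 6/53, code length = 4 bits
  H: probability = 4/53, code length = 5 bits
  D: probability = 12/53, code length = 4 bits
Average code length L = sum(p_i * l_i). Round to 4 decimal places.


Weighted contributions p_i * l_i:
  A: (13/53) * 3 = 39/53
  C: (17/53) * 1 = 17/53
  E: (1/53) * 5 = 5/53
  B: (6/53) * 4 = 24/53
  H: (4/53) * 5 = 20/53
  D: (12/53) * 4 = 48/53
Sum = (39 + 17 + 5 + 24 + 20 + 48)/53 = 153/53

L = 153/53 = 2.8868 bits/symbol


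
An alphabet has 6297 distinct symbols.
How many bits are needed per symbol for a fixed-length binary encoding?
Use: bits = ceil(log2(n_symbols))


log2(6297) = 12.6204
Bracket: 2^12 = 4096 < 6297 <= 2^13 = 8192
So ceil(log2(6297)) = 13

bits = ceil(log2(6297)) = ceil(12.6204) = 13 bits


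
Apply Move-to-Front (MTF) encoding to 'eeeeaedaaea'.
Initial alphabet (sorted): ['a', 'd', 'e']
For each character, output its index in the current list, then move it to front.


MTF encoding:
'e': index 2 in ['a', 'd', 'e'] -> ['e', 'a', 'd']
'e': index 0 in ['e', 'a', 'd'] -> ['e', 'a', 'd']
'e': index 0 in ['e', 'a', 'd'] -> ['e', 'a', 'd']
'e': index 0 in ['e', 'a', 'd'] -> ['e', 'a', 'd']
'a': index 1 in ['e', 'a', 'd'] -> ['a', 'e', 'd']
'e': index 1 in ['a', 'e', 'd'] -> ['e', 'a', 'd']
'd': index 2 in ['e', 'a', 'd'] -> ['d', 'e', 'a']
'a': index 2 in ['d', 'e', 'a'] -> ['a', 'd', 'e']
'a': index 0 in ['a', 'd', 'e'] -> ['a', 'd', 'e']
'e': index 2 in ['a', 'd', 'e'] -> ['e', 'a', 'd']
'a': index 1 in ['e', 'a', 'd'] -> ['a', 'e', 'd']


Output: [2, 0, 0, 0, 1, 1, 2, 2, 0, 2, 1]


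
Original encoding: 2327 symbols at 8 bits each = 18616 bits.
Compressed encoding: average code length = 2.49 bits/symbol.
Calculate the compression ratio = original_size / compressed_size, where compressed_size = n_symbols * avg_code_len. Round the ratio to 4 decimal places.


original_size = n_symbols * orig_bits = 2327 * 8 = 18616 bits
compressed_size = n_symbols * avg_code_len = 2327 * 2.49 = 5794.23 bits
ratio = original_size / compressed_size = 18616 / 5794.23 = 3.2129

Compression ratio = 3.2129


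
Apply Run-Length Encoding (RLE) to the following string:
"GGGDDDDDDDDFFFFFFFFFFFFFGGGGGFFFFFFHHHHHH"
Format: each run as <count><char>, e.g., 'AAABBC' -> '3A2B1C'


Scanning runs left to right:
  i=0: run of 'G' x 3 -> '3G'
  i=3: run of 'D' x 8 -> '8D'
  i=11: run of 'F' x 13 -> '13F'
  i=24: run of 'G' x 5 -> '5G'
  i=29: run of 'F' x 6 -> '6F'
  i=35: run of 'H' x 6 -> '6H'

RLE = 3G8D13F5G6F6H


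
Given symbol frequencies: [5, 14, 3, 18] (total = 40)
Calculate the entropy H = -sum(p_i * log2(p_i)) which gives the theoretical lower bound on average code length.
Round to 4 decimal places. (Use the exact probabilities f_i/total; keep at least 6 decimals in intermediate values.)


Per-symbol terms -p_i * log2(p_i) with p_i = f_i/40:
  p = 5/40 = 0.125000: log2(p) = -3.000000, -p*log2(p) = 0.375000
  p = 14/40 = 0.350000: log2(p) = -1.514573, -p*log2(p) = 0.530101
  p = 3/40 = 0.075000: log2(p) = -3.736966, -p*log2(p) = 0.280272
  p = 18/40 = 0.450000: log2(p) = -1.152003, -p*log2(p) = 0.518401
H = 0.375000 + 0.530101 + 0.280272 + 0.518401 = 1.703774

H = 1.7038 bits/symbol


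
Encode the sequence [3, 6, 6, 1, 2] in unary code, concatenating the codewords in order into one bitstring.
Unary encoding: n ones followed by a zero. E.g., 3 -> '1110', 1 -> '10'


Encode each number as n ones followed by a terminating 0:
  3 -> 1110 (4 bits)
  6 -> 1111110 (7 bits)
  6 -> 1111110 (7 bits)
  1 -> 10 (2 bits)
  2 -> 110 (3 bits)
Total length = 4 + 7 + 7 + 2 + 3 = 23 bits.

Unary([3, 6, 6, 1, 2]) = 11101111110111111010110 (23 bits)


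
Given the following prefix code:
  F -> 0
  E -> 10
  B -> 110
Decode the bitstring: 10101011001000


Decoding step by step:
Bits 10 -> E
Bits 10 -> E
Bits 10 -> E
Bits 110 -> B
Bits 0 -> F
Bits 10 -> E
Bits 0 -> F
Bits 0 -> F


Decoded message: EEEBFEFF


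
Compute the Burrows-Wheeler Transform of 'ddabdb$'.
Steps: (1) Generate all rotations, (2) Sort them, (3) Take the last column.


Rotations (sorted):
  0: $ddabdb -> last char: b
  1: abdb$dd -> last char: d
  2: b$ddabd -> last char: d
  3: bdb$dda -> last char: a
  4: dabdb$d -> last char: d
  5: db$ddab -> last char: b
  6: ddabdb$ -> last char: $


BWT = bddadb$


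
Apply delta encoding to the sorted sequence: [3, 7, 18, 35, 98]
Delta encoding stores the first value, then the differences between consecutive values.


First value: 3
Deltas:
  7 - 3 = 4
  18 - 7 = 11
  35 - 18 = 17
  98 - 35 = 63


Delta encoded: [3, 4, 11, 17, 63]


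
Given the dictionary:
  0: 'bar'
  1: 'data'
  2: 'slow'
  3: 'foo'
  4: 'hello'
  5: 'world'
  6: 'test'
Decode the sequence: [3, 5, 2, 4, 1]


Look up each index in the dictionary:
  3 -> 'foo'
  5 -> 'world'
  2 -> 'slow'
  4 -> 'hello'
  1 -> 'data'

Decoded: "foo world slow hello data"


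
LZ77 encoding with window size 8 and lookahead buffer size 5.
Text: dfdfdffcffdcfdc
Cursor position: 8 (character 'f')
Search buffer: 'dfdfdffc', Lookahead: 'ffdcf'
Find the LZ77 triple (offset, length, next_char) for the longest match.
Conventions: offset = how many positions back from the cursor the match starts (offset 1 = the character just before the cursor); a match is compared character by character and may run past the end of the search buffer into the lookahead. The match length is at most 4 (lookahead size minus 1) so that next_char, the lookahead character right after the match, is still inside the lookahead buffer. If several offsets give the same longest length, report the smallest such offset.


Try each offset into the search buffer:
  offset=1 (pos 7, char 'c'): match length 0
  offset=2 (pos 6, char 'f'): match length 1
  offset=3 (pos 5, char 'f'): match length 2
  offset=4 (pos 4, char 'd'): match length 0
  offset=5 (pos 3, char 'f'): match length 1
  offset=6 (pos 2, char 'd'): match length 0
  offset=7 (pos 1, char 'f'): match length 1
  offset=8 (pos 0, char 'd'): match length 0
Longest match has length 2 at offset 3.
next_char = character at position 8 + 2 = 10 -> 'd'

Best match: offset=3, length=2 (matching 'ff' starting at position 5)
LZ77 triple: (3, 2, 'd')


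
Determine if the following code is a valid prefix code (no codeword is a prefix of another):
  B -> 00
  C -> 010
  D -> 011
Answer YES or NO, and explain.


Checking each pair (does one codeword prefix another?):
  B='00' vs C='010': no prefix
  B='00' vs D='011': no prefix
  C='010' vs B='00': no prefix
  C='010' vs D='011': no prefix
  D='011' vs B='00': no prefix
  D='011' vs C='010': no prefix
No violation found over all pairs.

YES -- this is a valid prefix code. No codeword is a prefix of any other codeword.


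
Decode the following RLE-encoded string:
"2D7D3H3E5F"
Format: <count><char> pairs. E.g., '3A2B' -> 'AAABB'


Expanding each <count><char> pair:
  2D -> 'DD'
  7D -> 'DDDDDDD'
  3H -> 'HHH'
  3E -> 'EEE'
  5F -> 'FFFFF'

Decoded = DDDDDDDDDHHHEEEFFFFF


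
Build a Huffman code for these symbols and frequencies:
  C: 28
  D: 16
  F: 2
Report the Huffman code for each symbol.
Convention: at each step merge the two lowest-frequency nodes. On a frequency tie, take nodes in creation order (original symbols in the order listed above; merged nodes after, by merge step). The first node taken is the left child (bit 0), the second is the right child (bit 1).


Huffman tree construction:
Step 1: Merge F(2) + D(16) = 18
Step 2: Merge (F+D)(18) + C(28) = 46
Read each symbol's code off the tree from the root (left child = 0, right child = 1).

Codes:
  C: 1 (length 1)
  D: 01 (length 2)
  F: 00 (length 2)
Average code length: 64/46 = 1.3913 bits/symbol


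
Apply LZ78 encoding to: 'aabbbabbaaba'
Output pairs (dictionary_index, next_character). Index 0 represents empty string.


LZ78 encoding steps:
Dictionary: {0: ''}
Step 1: w='' (idx 0), next='a' -> output (0, 'a'), add 'a' as idx 1
Step 2: w='a' (idx 1), next='b' -> output (1, 'b'), add 'ab' as idx 2
Step 3: w='' (idx 0), next='b' -> output (0, 'b'), add 'b' as idx 3
Step 4: w='b' (idx 3), next='a' -> output (3, 'a'), add 'ba' as idx 4
Step 5: w='b' (idx 3), next='b' -> output (3, 'b'), add 'bb' as idx 5
Step 6: w='a' (idx 1), next='a' -> output (1, 'a'), add 'aa' as idx 6
Step 7: w='ba' (idx 4), end of input -> output (4, '')


Encoded: [(0, 'a'), (1, 'b'), (0, 'b'), (3, 'a'), (3, 'b'), (1, 'a'), (4, '')]


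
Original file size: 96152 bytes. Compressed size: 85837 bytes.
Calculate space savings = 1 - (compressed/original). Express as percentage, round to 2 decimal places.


ratio = compressed/original = 85837/96152 = 0.892722
savings = 1 - ratio = 1 - 0.892722 = 0.107278
as a percentage: 0.107278 * 100 = 10.73%

Space savings = 1 - 85837/96152 = 10.73%


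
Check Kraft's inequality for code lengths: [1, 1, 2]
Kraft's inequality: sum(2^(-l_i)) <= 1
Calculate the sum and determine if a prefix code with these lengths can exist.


Sum = 2^(-1) + 2^(-1) + 2^(-2)
    = 0.5 + 0.5 + 0.25
    = 5/4 = 1.25
Since 1.25 > 1, Kraft's inequality is NOT satisfied.
A prefix code with these lengths CANNOT exist.

Kraft sum = 1.25. Not satisfied.


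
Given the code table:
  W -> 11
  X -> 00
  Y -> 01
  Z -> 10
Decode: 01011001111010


Decoding:
01 -> Y
01 -> Y
10 -> Z
01 -> Y
11 -> W
10 -> Z
10 -> Z


Result: YYZYWZZ


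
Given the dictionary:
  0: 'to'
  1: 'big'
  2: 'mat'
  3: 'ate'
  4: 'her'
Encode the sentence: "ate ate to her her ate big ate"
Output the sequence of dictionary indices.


Look up each word in the dictionary:
  'ate' -> 3
  'ate' -> 3
  'to' -> 0
  'her' -> 4
  'her' -> 4
  'ate' -> 3
  'big' -> 1
  'ate' -> 3

Encoded: [3, 3, 0, 4, 4, 3, 1, 3]


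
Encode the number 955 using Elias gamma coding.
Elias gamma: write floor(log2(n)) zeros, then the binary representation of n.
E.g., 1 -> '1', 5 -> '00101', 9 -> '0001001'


num_bits = floor(log2(955)) + 1 = 10
leading_zeros = num_bits - 1 = 9
binary(955) = 1110111011

Elias gamma(955) = '000000000' + '1110111011' = 0000000001110111011 (19 bits)


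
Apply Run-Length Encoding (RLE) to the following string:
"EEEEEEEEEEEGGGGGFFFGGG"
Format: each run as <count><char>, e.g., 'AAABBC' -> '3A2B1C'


Scanning runs left to right:
  i=0: run of 'E' x 11 -> '11E'
  i=11: run of 'G' x 5 -> '5G'
  i=16: run of 'F' x 3 -> '3F'
  i=19: run of 'G' x 3 -> '3G'

RLE = 11E5G3F3G


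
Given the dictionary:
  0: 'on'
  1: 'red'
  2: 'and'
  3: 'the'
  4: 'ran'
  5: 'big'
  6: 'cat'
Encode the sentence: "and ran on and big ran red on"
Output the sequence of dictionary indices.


Look up each word in the dictionary:
  'and' -> 2
  'ran' -> 4
  'on' -> 0
  'and' -> 2
  'big' -> 5
  'ran' -> 4
  'red' -> 1
  'on' -> 0

Encoded: [2, 4, 0, 2, 5, 4, 1, 0]


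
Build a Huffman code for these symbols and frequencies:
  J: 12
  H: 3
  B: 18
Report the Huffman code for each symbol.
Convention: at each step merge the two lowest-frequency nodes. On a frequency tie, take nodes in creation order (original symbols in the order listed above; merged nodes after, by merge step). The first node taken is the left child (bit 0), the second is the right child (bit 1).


Huffman tree construction:
Step 1: Merge H(3) + J(12) = 15
Step 2: Merge (H+J)(15) + B(18) = 33
Read each symbol's code off the tree from the root (left child = 0, right child = 1).

Codes:
  J: 01 (length 2)
  H: 00 (length 2)
  B: 1 (length 1)
Average code length: 48/33 = 1.4545 bits/symbol


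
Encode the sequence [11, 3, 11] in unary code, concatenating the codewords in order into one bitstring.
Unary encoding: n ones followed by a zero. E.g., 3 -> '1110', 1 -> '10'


Encode each number as n ones followed by a terminating 0:
  11 -> 111111111110 (12 bits)
  3 -> 1110 (4 bits)
  11 -> 111111111110 (12 bits)
Total length = 12 + 4 + 12 = 28 bits.

Unary([11, 3, 11]) = 1111111111101110111111111110 (28 bits)


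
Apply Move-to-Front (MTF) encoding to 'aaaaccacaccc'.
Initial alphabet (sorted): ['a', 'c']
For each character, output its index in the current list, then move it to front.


MTF encoding:
'a': index 0 in ['a', 'c'] -> ['a', 'c']
'a': index 0 in ['a', 'c'] -> ['a', 'c']
'a': index 0 in ['a', 'c'] -> ['a', 'c']
'a': index 0 in ['a', 'c'] -> ['a', 'c']
'c': index 1 in ['a', 'c'] -> ['c', 'a']
'c': index 0 in ['c', 'a'] -> ['c', 'a']
'a': index 1 in ['c', 'a'] -> ['a', 'c']
'c': index 1 in ['a', 'c'] -> ['c', 'a']
'a': index 1 in ['c', 'a'] -> ['a', 'c']
'c': index 1 in ['a', 'c'] -> ['c', 'a']
'c': index 0 in ['c', 'a'] -> ['c', 'a']
'c': index 0 in ['c', 'a'] -> ['c', 'a']


Output: [0, 0, 0, 0, 1, 0, 1, 1, 1, 1, 0, 0]


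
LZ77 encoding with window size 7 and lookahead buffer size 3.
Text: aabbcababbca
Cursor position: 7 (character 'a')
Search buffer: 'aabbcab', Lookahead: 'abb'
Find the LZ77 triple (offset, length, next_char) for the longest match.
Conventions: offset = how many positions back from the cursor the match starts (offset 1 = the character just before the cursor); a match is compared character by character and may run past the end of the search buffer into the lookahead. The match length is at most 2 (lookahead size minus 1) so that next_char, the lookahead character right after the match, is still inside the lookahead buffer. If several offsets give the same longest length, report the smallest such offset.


Try each offset into the search buffer:
  offset=1 (pos 6, char 'b'): match length 0
  offset=2 (pos 5, char 'a'): match length 2
  offset=3 (pos 4, char 'c'): match length 0
  offset=4 (pos 3, char 'b'): match length 0
  offset=5 (pos 2, char 'b'): match length 0
  offset=6 (pos 1, char 'a'): match length 2
  offset=7 (pos 0, char 'a'): match length 1
Longest match has length 2, found at offsets 2, 6; take the smallest, offset 2.
next_char = character at position 7 + 2 = 9 -> 'b'

Best match: offset=2, length=2 (matching 'ab' starting at position 5)
LZ77 triple: (2, 2, 'b')


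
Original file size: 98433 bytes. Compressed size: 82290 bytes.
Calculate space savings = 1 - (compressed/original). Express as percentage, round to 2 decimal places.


ratio = compressed/original = 82290/98433 = 0.836
savings = 1 - ratio = 1 - 0.836 = 0.164
as a percentage: 0.164 * 100 = 16.4%

Space savings = 1 - 82290/98433 = 16.4%


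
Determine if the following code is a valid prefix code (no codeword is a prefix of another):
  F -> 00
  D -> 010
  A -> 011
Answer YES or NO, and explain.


Checking each pair (does one codeword prefix another?):
  F='00' vs D='010': no prefix
  F='00' vs A='011': no prefix
  D='010' vs F='00': no prefix
  D='010' vs A='011': no prefix
  A='011' vs F='00': no prefix
  A='011' vs D='010': no prefix
No violation found over all pairs.

YES -- this is a valid prefix code. No codeword is a prefix of any other codeword.


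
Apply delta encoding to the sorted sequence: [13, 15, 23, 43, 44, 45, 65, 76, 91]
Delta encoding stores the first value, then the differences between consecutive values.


First value: 13
Deltas:
  15 - 13 = 2
  23 - 15 = 8
  43 - 23 = 20
  44 - 43 = 1
  45 - 44 = 1
  65 - 45 = 20
  76 - 65 = 11
  91 - 76 = 15


Delta encoded: [13, 2, 8, 20, 1, 1, 20, 11, 15]


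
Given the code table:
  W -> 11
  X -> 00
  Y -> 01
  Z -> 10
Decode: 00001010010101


Decoding:
00 -> X
00 -> X
10 -> Z
10 -> Z
01 -> Y
01 -> Y
01 -> Y


Result: XXZZYYY


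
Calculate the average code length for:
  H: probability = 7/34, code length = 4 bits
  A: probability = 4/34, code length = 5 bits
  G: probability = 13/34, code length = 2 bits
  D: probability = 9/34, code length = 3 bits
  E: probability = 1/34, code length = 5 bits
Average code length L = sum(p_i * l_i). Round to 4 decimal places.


Weighted contributions p_i * l_i:
  H: (7/34) * 4 = 28/34
  A: (4/34) * 5 = 20/34
  G: (13/34) * 2 = 26/34
  D: (9/34) * 3 = 27/34
  E: (1/34) * 5 = 5/34
Sum = (28 + 20 + 26 + 27 + 5)/34 = 106/34

L = 106/34 = 3.1176 bits/symbol


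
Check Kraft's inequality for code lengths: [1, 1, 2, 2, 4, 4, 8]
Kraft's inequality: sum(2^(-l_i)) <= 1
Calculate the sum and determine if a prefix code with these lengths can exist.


Sum = 2^(-1) + 2^(-1) + 2^(-2) + 2^(-2) + 2^(-4) + 2^(-4) + 2^(-8)
    = 0.5 + 0.5 + 0.25 + 0.25 + 0.0625 + 0.0625 + 0.00390625
    = 417/256 = 1.62890625
Since 1.62890625 > 1, Kraft's inequality is NOT satisfied.
A prefix code with these lengths CANNOT exist.

Kraft sum = 1.62890625. Not satisfied.


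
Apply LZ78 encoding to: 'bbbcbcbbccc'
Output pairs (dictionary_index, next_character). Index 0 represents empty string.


LZ78 encoding steps:
Dictionary: {0: ''}
Step 1: w='' (idx 0), next='b' -> output (0, 'b'), add 'b' as idx 1
Step 2: w='b' (idx 1), next='b' -> output (1, 'b'), add 'bb' as idx 2
Step 3: w='' (idx 0), next='c' -> output (0, 'c'), add 'c' as idx 3
Step 4: w='b' (idx 1), next='c' -> output (1, 'c'), add 'bc' as idx 4
Step 5: w='bb' (idx 2), next='c' -> output (2, 'c'), add 'bbc' as idx 5
Step 6: w='c' (idx 3), next='c' -> output (3, 'c'), add 'cc' as idx 6


Encoded: [(0, 'b'), (1, 'b'), (0, 'c'), (1, 'c'), (2, 'c'), (3, 'c')]


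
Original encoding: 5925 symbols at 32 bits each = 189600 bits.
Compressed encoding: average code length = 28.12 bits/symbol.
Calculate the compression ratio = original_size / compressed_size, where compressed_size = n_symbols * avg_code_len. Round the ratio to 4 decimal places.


original_size = n_symbols * orig_bits = 5925 * 32 = 189600 bits
compressed_size = n_symbols * avg_code_len = 5925 * 28.12 = 166611.0 bits
ratio = original_size / compressed_size = 189600 / 166611.0 = 1.138

Compression ratio = 1.138
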